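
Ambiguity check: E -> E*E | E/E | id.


'id*id/id' has two parse trees (no precedence encoded between * and /)
Ambiguous


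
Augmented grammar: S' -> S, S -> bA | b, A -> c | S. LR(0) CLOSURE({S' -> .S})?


Start: S' -> .S
For each item with dot before a nonterminal B, add B -> .γ for every B-production
Closure: [S' -> .S, S -> .bA, S -> .b]


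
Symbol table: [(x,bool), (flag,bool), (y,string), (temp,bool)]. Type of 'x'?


Lookup 'x' → type bool


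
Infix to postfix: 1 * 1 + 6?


Left to right (same or higher precedence on left)
Postfix: 1 1 * 6 +


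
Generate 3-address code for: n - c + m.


Break into single-operator statements:
t1 = n - c
t2 = t1 + m


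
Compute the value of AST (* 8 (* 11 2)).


Evaluate inner: (* 11 2) = 22
Evaluate root: (* 8 22) = 176
Result: 176


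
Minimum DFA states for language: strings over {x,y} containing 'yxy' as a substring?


KMP-style automaton: 3 progress states + 1 absorbing accept = 4
Minimal DFA: 4 states


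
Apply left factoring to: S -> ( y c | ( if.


Common prefix: '('
Factored: S -> ( S', S' -> y c | if


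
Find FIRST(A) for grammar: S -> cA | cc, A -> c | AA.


Per alternative of A: FIRST(c) = {c}; FIRST(AA) = {c}
FIRST(A) = {c}


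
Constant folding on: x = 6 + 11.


6 + 11 = 17 at compile time
Optimized: x = 17


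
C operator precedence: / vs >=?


'/' is multiplicative (level 10); '>=' is relational (level 7)
Higher level binds tighter
'/' has higher precedence than '>='


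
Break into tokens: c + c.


Scan left to right, longest-match per lexeme
Tokens: ID(c), OP(+), ID(c)


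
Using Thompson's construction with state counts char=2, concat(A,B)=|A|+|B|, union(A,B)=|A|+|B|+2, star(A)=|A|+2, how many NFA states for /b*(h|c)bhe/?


Syntax tree has 6 char leaf(s), 1 union(s), 1 star(s)
chars contribute 6×2 = 12; each union adds +2; each star adds +2
Total: 12 + 2 + 2 = 16 states


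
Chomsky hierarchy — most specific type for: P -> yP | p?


Right-linear: every RHS is a terminal or a terminal followed by one nonterminal
Classification: Type 3 (Regular)


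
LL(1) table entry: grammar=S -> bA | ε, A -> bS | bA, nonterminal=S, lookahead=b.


For [S, b]: 'b' ∈ FIRST(bA)
Entry: S -> bA


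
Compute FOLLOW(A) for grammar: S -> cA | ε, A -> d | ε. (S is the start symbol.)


$ ∈ FOLLOW(S). For each A -> αBβ: add FIRST(β)\{ε} to FOLLOW(B); if β nullable, add FOLLOW(A).
FOLLOW(A) = {$}


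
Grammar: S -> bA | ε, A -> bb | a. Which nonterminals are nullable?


A nonterminal is nullable iff some alternative derives ε (directly, or every symbol in it is nullable)
Nullable: {S}


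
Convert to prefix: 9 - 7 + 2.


left-to-right (same/higher precedence on left): tree is (+ (- 9 7) 2)
Prefix: + - 9 7 2


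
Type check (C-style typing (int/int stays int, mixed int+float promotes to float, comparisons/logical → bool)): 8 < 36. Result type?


Operand types: int < int
Rule: comparison yields bool
Result type: bool


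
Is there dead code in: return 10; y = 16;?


statement follows a return and is unreachable
Dead: 'y = 16'


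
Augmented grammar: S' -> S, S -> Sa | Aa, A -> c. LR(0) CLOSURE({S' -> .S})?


Start: S' -> .S
For each item with dot before a nonterminal B, add B -> .γ for every B-production
Closure: [S' -> .S, S -> .Sa, S -> .Aa, A -> .c]


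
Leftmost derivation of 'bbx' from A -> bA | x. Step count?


Derivation: A => bA => bbA => bbx
Steps: 3


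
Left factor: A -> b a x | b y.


Common prefix: 'b'
Factored: A -> b A', A' -> a x | y


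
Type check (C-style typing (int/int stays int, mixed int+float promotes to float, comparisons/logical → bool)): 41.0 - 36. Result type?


Operand types: float - int
Rule: mixed int/float promotes to float; int/int stays int
Result type: float


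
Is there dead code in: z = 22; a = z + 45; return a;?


z is read by a's definition; a is returned
No dead code


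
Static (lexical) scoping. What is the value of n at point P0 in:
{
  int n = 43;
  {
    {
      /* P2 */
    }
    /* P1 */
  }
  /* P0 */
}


n declared in the same block as P0
n = 43


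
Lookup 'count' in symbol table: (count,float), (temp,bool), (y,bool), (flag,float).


Lookup 'count' → type float


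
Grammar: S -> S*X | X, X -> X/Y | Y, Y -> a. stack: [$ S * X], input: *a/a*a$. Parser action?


handle 'S*X' on top; lookahead ∈ FOLLOW(S) = {*, $}
Action: reduce (S -> S*X)


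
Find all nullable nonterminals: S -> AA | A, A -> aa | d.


A nonterminal is nullable iff some alternative derives ε (directly, or every symbol in it is nullable)
Nullable: {}


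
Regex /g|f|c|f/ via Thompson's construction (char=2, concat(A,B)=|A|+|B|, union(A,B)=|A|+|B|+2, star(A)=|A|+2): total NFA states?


Syntax tree has 4 char leaf(s), 3 union(s), 0 star(s)
chars contribute 4×2 = 8; each union adds +2; each star adds +2
Total: 8 + 6 + 0 = 14 states


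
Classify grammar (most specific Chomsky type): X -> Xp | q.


Left-linear: every RHS is a terminal or one nonterminal followed by a terminal
Classification: Type 3 (Regular)


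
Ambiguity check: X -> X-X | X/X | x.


'x-x/x' has two parse trees (no precedence encoded between - and /)
Ambiguous


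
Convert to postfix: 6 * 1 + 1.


Left to right (same or higher precedence on left)
Postfix: 6 1 * 1 +


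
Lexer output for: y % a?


Scan left to right, longest-match per lexeme
Tokens: ID(y), OP(%), ID(a)


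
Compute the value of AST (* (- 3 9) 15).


Evaluate inner: (- 3 9) = -6
Evaluate root: (* -6 15) = -90
Result: -90


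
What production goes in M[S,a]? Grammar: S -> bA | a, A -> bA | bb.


For [S, a]: 'a' ∈ FIRST(a)
Entry: S -> a


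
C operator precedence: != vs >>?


'>>' is shift (level 8); '!=' is equality (level 6)
Higher level binds tighter
'>>' has higher precedence than '!='


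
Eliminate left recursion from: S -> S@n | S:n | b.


Left-recursive alternatives: S@n, S:n; non-recursive: b
Introduce S': S -> bS', S' -> @nS' | :nS' | ε


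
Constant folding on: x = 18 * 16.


18 * 16 = 288 at compile time
Optimized: x = 288


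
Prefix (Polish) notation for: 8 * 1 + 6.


left-to-right (same/higher precedence on left): tree is (+ (* 8 1) 6)
Prefix: + * 8 1 6


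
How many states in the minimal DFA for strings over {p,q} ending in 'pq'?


Track the longest suffix of input matching a prefix of 'pq': 3 classes (prefixes of length 0..2)
Minimal DFA: 3 states


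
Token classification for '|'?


Pattern: operator symbol
Type: OPERATOR


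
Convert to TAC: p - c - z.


Break into single-operator statements:
t1 = p - c
t2 = t1 - z


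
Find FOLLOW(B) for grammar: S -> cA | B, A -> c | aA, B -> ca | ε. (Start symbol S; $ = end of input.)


$ ∈ FOLLOW(S). For each A -> αBβ: add FIRST(β)\{ε} to FOLLOW(B); if β nullable, add FOLLOW(A).
FOLLOW(B) = {$}


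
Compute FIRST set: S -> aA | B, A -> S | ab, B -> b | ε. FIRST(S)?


Per alternative of S: FIRST(aA) = {a}; FIRST(B) = {b, ε}
FIRST(S) = {a, b, ε}


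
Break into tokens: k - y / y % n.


Scan left to right, longest-match per lexeme
Tokens: ID(k), OP(-), ID(y), OP(/), ID(y), OP(%), ID(n)


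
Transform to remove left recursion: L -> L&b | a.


Left-recursive alternatives: L&b; non-recursive: a
Introduce L': L -> aL', L' -> &bL' | ε


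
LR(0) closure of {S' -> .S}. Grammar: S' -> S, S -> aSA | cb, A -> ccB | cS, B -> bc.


Start: S' -> .S
For each item with dot before a nonterminal B, add B -> .γ for every B-production
Closure: [S' -> .S, S -> .aSA, S -> .cb]


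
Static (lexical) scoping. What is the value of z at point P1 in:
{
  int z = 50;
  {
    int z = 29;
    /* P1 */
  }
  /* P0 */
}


z declared in the same block as P1
z = 29


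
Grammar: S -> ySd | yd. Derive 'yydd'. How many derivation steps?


Derivation: S => ySd => yydd
Steps: 2


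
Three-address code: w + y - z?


Break into single-operator statements:
t1 = w + y
t2 = t1 - z


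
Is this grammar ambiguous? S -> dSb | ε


balanced d^n…b^n: each string has a unique parse
Unambiguous


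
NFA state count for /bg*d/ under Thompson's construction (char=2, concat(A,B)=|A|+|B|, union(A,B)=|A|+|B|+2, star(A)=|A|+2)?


Syntax tree has 3 char leaf(s), 0 union(s), 1 star(s)
chars contribute 3×2 = 6; each union adds +2; each star adds +2
Total: 6 + 0 + 2 = 8 states


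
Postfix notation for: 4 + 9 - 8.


Left to right (same or higher precedence on left)
Postfix: 4 9 + 8 -


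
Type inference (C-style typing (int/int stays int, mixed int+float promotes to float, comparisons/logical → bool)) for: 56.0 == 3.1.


Operand types: float == float
Rule: comparison yields bool
Result type: bool


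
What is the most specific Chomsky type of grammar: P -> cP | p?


Right-linear: every RHS is a terminal or a terminal followed by one nonterminal
Classification: Type 3 (Regular)


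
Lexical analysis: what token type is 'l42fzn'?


Pattern: letter/underscore followed by alphanumerics, not a keyword
Type: IDENTIFIER


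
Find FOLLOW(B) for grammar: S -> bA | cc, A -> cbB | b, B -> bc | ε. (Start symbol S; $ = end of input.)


$ ∈ FOLLOW(S). For each A -> αBβ: add FIRST(β)\{ε} to FOLLOW(B); if β nullable, add FOLLOW(A).
FOLLOW(B) = {$}


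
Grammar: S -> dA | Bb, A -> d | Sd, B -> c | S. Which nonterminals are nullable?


A nonterminal is nullable iff some alternative derives ε (directly, or every symbol in it is nullable)
Nullable: {}


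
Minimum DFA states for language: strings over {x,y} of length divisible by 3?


Track length mod 3: states 0..2, accept at 0
Minimal DFA: 3 states


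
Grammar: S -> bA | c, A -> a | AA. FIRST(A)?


Per alternative of A: FIRST(a) = {a}; FIRST(AA) = {a}
FIRST(A) = {a}


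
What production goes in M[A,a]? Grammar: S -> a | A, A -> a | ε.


For [A, a]: 'a' ∈ FIRST(a)
Entry: A -> a


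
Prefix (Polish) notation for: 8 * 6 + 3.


left-to-right (same/higher precedence on left): tree is (+ (* 8 6) 3)
Prefix: + * 8 6 3


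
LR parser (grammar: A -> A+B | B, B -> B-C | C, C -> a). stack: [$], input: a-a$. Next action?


no handle on stack; shift 'a'
Action: shift


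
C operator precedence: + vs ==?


'+' is additive (level 9); '==' is equality (level 6)
Higher level binds tighter
'+' has higher precedence than '=='


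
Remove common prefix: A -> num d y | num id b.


Common prefix: 'num'
Factored: A -> num A', A' -> d y | id b


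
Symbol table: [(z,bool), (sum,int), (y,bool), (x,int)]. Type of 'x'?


Lookup 'x' → type int


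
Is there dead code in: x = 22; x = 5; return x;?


first assignment to x is overwritten before any read
Dead: 'x = 22'


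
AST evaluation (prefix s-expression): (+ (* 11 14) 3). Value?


Evaluate inner: (* 11 14) = 154
Evaluate root: (+ 154 3) = 157
Result: 157


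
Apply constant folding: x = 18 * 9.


18 * 9 = 162 at compile time
Optimized: x = 162


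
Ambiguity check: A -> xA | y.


right-linear, alternatives start with distinct terminals 'x' vs 'y': unique leftmost derivation
Unambiguous


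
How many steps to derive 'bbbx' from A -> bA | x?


Derivation: A => bA => bbA => bbbA => bbbx
Steps: 4


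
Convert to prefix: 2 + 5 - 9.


left-to-right (same/higher precedence on left): tree is (- (+ 2 5) 9)
Prefix: - + 2 5 9


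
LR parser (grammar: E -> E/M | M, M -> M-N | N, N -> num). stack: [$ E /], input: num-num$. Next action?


no handle ('E/' is not any RHS); shift 'num'
Action: shift


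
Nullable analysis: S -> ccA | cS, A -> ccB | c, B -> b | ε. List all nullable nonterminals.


A nonterminal is nullable iff some alternative derives ε (directly, or every symbol in it is nullable)
Nullable: {B}


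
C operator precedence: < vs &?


'<' is relational (level 7); '&' is bitwise AND (level 5)
Higher level binds tighter
'<' has higher precedence than '&'


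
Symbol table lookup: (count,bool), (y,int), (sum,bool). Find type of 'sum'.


Lookup 'sum' → type bool


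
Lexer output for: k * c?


Scan left to right, longest-match per lexeme
Tokens: ID(k), OP(*), ID(c)


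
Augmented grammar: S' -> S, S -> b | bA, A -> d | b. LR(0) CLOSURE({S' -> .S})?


Start: S' -> .S
For each item with dot before a nonterminal B, add B -> .γ for every B-production
Closure: [S' -> .S, S -> .b, S -> .bA]


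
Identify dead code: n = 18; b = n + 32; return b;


n is read by b's definition; b is returned
No dead code


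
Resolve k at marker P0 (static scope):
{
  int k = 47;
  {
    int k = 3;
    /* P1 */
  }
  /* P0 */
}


k declared in the same block as P0
k = 47


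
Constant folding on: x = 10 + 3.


10 + 3 = 13 at compile time
Optimized: x = 13


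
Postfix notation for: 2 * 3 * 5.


Left to right (same or higher precedence on left)
Postfix: 2 3 * 5 *


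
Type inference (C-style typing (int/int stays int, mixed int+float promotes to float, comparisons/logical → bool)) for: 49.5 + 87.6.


Operand types: float + float
Rule: mixed int/float promotes to float; int/int stays int
Result type: float


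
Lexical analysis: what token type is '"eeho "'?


Pattern: double-quoted sequence
Type: STRING_LITERAL


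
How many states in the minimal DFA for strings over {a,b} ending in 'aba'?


Track the longest suffix of input matching a prefix of 'aba': 4 classes (prefixes of length 0..3)
Minimal DFA: 4 states


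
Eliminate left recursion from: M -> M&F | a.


Left-recursive alternatives: M&F; non-recursive: a
Introduce M': M -> aM', M' -> &FM' | ε


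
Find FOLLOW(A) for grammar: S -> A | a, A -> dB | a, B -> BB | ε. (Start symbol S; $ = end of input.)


$ ∈ FOLLOW(S). For each A -> αBβ: add FIRST(β)\{ε} to FOLLOW(B); if β nullable, add FOLLOW(A).
FOLLOW(A) = {$}


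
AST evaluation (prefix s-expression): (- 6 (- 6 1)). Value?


Evaluate inner: (- 6 1) = 5
Evaluate root: (- 6 5) = 1
Result: 1


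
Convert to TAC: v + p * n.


Break into single-operator statements:
t1 = p * n
t2 = v + t1


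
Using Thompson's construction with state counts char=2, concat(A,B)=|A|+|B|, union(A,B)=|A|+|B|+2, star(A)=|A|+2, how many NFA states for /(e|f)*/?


Syntax tree has 2 char leaf(s), 1 union(s), 1 star(s)
chars contribute 2×2 = 4; each union adds +2; each star adds +2
Total: 4 + 2 + 2 = 8 states


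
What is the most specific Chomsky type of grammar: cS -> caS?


LHS has context (more than one symbol) and |LHS| ≤ |RHS|
Classification: Type 1 (Context-Sensitive)


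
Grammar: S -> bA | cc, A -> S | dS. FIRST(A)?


Per alternative of A: FIRST(S) = {b, c}; FIRST(dS) = {d}
FIRST(A) = {b, c, d}


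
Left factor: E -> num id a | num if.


Common prefix: 'num'
Factored: E -> num E', E' -> id a | if


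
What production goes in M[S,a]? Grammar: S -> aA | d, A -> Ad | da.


For [S, a]: 'a' ∈ FIRST(aA)
Entry: S -> aA


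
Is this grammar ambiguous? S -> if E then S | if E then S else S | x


dangling else: 'if E then if E then x else x' parses two ways
Ambiguous


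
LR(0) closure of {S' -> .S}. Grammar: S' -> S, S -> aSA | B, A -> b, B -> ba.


Start: S' -> .S
For each item with dot before a nonterminal B, add B -> .γ for every B-production
Closure: [S' -> .S, S -> .aSA, S -> .B, B -> .ba]


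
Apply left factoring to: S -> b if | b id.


Common prefix: 'b'
Factored: S -> b S', S' -> if | id


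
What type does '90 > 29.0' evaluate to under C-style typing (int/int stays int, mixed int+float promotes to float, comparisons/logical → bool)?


Operand types: int > float
Rule: comparison yields bool
Result type: bool


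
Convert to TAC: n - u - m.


Break into single-operator statements:
t1 = n - u
t2 = t1 - m


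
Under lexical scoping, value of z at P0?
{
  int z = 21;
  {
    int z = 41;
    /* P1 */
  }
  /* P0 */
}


z declared in the same block as P0
z = 21


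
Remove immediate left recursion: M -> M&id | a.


Left-recursive alternatives: M&id; non-recursive: a
Introduce M': M -> aM', M' -> &idM' | ε


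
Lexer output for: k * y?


Scan left to right, longest-match per lexeme
Tokens: ID(k), OP(*), ID(y)


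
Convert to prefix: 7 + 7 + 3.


left-to-right (same/higher precedence on left): tree is (+ (+ 7 7) 3)
Prefix: + + 7 7 3


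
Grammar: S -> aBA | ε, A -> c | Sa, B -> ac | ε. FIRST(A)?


Per alternative of A: FIRST(c) = {c}; FIRST(Sa) = {a}
FIRST(A) = {a, c}


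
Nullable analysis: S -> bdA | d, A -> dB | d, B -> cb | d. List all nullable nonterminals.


A nonterminal is nullable iff some alternative derives ε (directly, or every symbol in it is nullable)
Nullable: {}


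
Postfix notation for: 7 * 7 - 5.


Left to right (same or higher precedence on left)
Postfix: 7 7 * 5 -


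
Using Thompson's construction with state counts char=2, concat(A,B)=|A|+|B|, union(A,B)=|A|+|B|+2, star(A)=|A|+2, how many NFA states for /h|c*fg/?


Syntax tree has 4 char leaf(s), 1 union(s), 1 star(s)
chars contribute 4×2 = 8; each union adds +2; each star adds +2
Total: 8 + 2 + 2 = 12 states


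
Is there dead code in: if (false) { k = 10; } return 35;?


condition is constant false, so the whole block is unreachable
Dead: 'if (false) { k = 10; }'


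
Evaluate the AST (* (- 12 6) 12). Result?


Evaluate inner: (- 12 6) = 6
Evaluate root: (* 6 12) = 72
Result: 72


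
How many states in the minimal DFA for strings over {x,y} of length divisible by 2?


Track length mod 2: states 0..1, accept at 0
Minimal DFA: 2 states


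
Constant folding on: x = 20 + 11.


20 + 11 = 31 at compile time
Optimized: x = 31


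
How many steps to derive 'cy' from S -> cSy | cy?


Derivation: S => cy
Steps: 1


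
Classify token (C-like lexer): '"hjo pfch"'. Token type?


Pattern: double-quoted sequence
Type: STRING_LITERAL


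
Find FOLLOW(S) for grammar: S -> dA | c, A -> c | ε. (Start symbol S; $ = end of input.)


$ ∈ FOLLOW(S). For each A -> αBβ: add FIRST(β)\{ε} to FOLLOW(B); if β nullable, add FOLLOW(A).
FOLLOW(S) = {$}


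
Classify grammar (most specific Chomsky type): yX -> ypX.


LHS has context (more than one symbol) and |LHS| ≤ |RHS|
Classification: Type 1 (Context-Sensitive)


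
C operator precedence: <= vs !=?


'<=' is relational (level 7); '!=' is equality (level 6)
Higher level binds tighter
'<=' has higher precedence than '!='


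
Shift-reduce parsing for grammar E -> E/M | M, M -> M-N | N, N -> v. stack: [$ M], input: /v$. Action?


lookahead ∉ {-} so M won't extend; reduce E -> M
Action: reduce (E -> M)


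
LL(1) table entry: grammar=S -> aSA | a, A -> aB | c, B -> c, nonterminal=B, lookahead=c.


For [B, c]: 'c' ∈ FIRST(c)
Entry: B -> c


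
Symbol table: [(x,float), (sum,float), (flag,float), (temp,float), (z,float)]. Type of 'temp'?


Lookup 'temp' → type float


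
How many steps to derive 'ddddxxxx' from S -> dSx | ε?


Derivation: S => dSx => ddSxx => dddSxxx => ddddSxxxx => ddddxxxx
Steps: 5


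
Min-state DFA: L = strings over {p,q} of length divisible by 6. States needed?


Track length mod 6: states 0..5, accept at 0
Minimal DFA: 6 states


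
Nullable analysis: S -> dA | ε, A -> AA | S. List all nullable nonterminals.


A nonterminal is nullable iff some alternative derives ε (directly, or every symbol in it is nullable)
Nullable: {A, S}


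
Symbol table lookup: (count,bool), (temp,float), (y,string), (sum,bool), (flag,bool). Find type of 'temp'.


Lookup 'temp' → type float


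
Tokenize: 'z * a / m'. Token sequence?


Scan left to right, longest-match per lexeme
Tokens: ID(z), OP(*), ID(a), OP(/), ID(m)


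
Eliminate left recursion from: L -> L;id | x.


Left-recursive alternatives: L;id; non-recursive: x
Introduce L': L -> xL', L' -> ;idL' | ε


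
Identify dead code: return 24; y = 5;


statement follows a return and is unreachable
Dead: 'y = 5'


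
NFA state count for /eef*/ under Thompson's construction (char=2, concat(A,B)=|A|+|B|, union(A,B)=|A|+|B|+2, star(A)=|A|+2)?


Syntax tree has 3 char leaf(s), 0 union(s), 1 star(s)
chars contribute 3×2 = 6; each union adds +2; each star adds +2
Total: 6 + 0 + 2 = 8 states


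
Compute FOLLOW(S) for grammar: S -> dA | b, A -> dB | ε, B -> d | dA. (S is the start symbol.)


$ ∈ FOLLOW(S). For each A -> αBβ: add FIRST(β)\{ε} to FOLLOW(B); if β nullable, add FOLLOW(A).
FOLLOW(S) = {$}


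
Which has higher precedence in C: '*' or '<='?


'*' is multiplicative (level 10); '<=' is relational (level 7)
Higher level binds tighter
'*' has higher precedence than '<='


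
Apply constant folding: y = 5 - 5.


5 - 5 = 0 at compile time
Optimized: y = 0


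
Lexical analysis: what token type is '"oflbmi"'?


Pattern: double-quoted sequence
Type: STRING_LITERAL


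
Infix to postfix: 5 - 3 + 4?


Left to right (same or higher precedence on left)
Postfix: 5 3 - 4 +


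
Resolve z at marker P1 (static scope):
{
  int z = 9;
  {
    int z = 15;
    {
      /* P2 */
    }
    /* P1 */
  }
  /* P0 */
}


z declared in the same block as P1
z = 15


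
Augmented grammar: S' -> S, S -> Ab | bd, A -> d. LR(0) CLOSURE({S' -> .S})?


Start: S' -> .S
For each item with dot before a nonterminal B, add B -> .γ for every B-production
Closure: [S' -> .S, S -> .Ab, S -> .bd, A -> .d]


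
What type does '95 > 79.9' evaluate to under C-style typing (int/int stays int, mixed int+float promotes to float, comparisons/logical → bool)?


Operand types: int > float
Rule: comparison yields bool
Result type: bool


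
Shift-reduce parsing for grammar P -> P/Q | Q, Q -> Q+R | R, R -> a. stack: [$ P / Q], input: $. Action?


handle 'P/Q' on top; lookahead ∈ FOLLOW(P) = {/, $}
Action: reduce (P -> P/Q)


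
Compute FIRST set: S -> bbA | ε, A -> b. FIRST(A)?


Per alternative of A: FIRST(b) = {b}
FIRST(A) = {b}


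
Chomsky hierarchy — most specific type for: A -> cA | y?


Right-linear: every RHS is a terminal or a terminal followed by one nonterminal
Classification: Type 3 (Regular)


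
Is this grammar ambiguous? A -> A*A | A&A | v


'v*v&v' has two parse trees (no precedence encoded between * and &)
Ambiguous


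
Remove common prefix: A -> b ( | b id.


Common prefix: 'b'
Factored: A -> b A', A' -> ( | id


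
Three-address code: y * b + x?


Break into single-operator statements:
t1 = y * b
t2 = t1 + x


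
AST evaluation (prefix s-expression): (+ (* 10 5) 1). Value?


Evaluate inner: (* 10 5) = 50
Evaluate root: (+ 50 1) = 51
Result: 51


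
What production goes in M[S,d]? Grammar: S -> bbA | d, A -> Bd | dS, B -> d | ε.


For [S, d]: 'd' ∈ FIRST(d)
Entry: S -> d


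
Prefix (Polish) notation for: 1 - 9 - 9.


left-to-right (same/higher precedence on left): tree is (- (- 1 9) 9)
Prefix: - - 1 9 9


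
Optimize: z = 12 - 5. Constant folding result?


12 - 5 = 7 at compile time
Optimized: z = 7


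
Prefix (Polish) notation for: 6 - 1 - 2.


left-to-right (same/higher precedence on left): tree is (- (- 6 1) 2)
Prefix: - - 6 1 2


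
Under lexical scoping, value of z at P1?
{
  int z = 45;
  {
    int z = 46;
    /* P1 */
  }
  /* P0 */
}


z declared in the same block as P1
z = 46


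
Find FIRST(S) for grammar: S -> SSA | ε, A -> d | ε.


Per alternative of S: FIRST(SSA) = {d, ε}; FIRST(ε) = {ε}
FIRST(S) = {d, ε}


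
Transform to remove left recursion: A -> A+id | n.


Left-recursive alternatives: A+id; non-recursive: n
Introduce A': A -> nA', A' -> +idA' | ε


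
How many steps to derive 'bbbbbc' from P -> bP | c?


Derivation: P => bP => bbP => bbbP => bbbbP => bbbbbP => bbbbbc
Steps: 6


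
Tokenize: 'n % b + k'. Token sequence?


Scan left to right, longest-match per lexeme
Tokens: ID(n), OP(%), ID(b), OP(+), ID(k)


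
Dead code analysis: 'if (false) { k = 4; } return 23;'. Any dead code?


condition is constant false, so the whole block is unreachable
Dead: 'if (false) { k = 4; }'


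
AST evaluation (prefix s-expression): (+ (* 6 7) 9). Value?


Evaluate inner: (* 6 7) = 42
Evaluate root: (+ 42 9) = 51
Result: 51


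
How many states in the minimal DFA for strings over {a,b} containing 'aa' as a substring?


KMP-style automaton: 2 progress states + 1 absorbing accept = 3
Minimal DFA: 3 states


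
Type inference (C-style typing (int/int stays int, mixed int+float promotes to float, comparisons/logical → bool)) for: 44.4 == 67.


Operand types: float == int
Rule: comparison yields bool
Result type: bool


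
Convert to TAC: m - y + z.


Break into single-operator statements:
t1 = m - y
t2 = t1 + z


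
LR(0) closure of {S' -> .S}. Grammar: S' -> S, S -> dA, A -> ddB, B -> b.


Start: S' -> .S
For each item with dot before a nonterminal B, add B -> .γ for every B-production
Closure: [S' -> .S, S -> .dA]


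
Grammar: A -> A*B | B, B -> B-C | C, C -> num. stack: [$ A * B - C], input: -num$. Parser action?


handle 'B-C' on top
Action: reduce (B -> B-C)


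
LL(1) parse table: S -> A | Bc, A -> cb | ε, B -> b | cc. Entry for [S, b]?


For [S, b]: 'b' ∈ FIRST(Bc)
Entry: S -> Bc


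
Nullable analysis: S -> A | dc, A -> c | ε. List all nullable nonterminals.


A nonterminal is nullable iff some alternative derives ε (directly, or every symbol in it is nullable)
Nullable: {A, S}


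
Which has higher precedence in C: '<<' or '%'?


'%' is multiplicative (level 10); '<<' is shift (level 8)
Higher level binds tighter
'%' has higher precedence than '<<'


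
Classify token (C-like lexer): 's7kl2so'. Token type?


Pattern: letter/underscore followed by alphanumerics, not a keyword
Type: IDENTIFIER


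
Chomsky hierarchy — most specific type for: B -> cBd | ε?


Single nonterminal LHS, but c^n d^n is not regular
Classification: Type 2 (Context-Free)


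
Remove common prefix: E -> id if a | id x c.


Common prefix: 'id'
Factored: E -> id E', E' -> if a | x c


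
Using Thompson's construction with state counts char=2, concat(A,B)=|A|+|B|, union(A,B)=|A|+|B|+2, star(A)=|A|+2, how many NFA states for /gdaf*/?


Syntax tree has 4 char leaf(s), 0 union(s), 1 star(s)
chars contribute 4×2 = 8; each union adds +2; each star adds +2
Total: 8 + 0 + 2 = 10 states


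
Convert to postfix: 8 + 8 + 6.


Left to right (same or higher precedence on left)
Postfix: 8 8 + 6 +


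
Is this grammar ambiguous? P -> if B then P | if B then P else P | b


dangling else: 'if B then if B then b else b' parses two ways
Ambiguous


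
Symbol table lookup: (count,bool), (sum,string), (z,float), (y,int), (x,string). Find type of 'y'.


Lookup 'y' → type int


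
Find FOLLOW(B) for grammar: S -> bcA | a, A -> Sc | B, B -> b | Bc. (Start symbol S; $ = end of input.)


$ ∈ FOLLOW(S). For each A -> αBβ: add FIRST(β)\{ε} to FOLLOW(B); if β nullable, add FOLLOW(A).
FOLLOW(B) = {$, c}


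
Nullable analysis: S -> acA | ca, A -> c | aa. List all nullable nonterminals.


A nonterminal is nullable iff some alternative derives ε (directly, or every symbol in it is nullable)
Nullable: {}


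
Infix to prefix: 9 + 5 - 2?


left-to-right (same/higher precedence on left): tree is (- (+ 9 5) 2)
Prefix: - + 9 5 2


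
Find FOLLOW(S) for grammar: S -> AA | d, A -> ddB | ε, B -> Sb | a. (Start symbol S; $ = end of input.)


$ ∈ FOLLOW(S). For each A -> αBβ: add FIRST(β)\{ε} to FOLLOW(B); if β nullable, add FOLLOW(A).
FOLLOW(S) = {$, b}


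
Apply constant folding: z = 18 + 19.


18 + 19 = 37 at compile time
Optimized: z = 37


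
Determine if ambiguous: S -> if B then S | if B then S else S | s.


dangling else: 'if B then if B then s else s' parses two ways
Ambiguous


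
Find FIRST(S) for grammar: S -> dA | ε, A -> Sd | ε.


Per alternative of S: FIRST(dA) = {d}; FIRST(ε) = {ε}
FIRST(S) = {d, ε}


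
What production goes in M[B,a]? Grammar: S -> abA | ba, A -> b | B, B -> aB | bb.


For [B, a]: 'a' ∈ FIRST(aB)
Entry: B -> aB


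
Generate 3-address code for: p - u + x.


Break into single-operator statements:
t1 = p - u
t2 = t1 + x


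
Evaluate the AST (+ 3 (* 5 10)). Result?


Evaluate inner: (* 5 10) = 50
Evaluate root: (+ 3 50) = 53
Result: 53


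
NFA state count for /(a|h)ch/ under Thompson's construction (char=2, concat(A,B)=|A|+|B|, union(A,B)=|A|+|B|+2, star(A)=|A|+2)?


Syntax tree has 4 char leaf(s), 1 union(s), 0 star(s)
chars contribute 4×2 = 8; each union adds +2; each star adds +2
Total: 8 + 2 + 0 = 10 states


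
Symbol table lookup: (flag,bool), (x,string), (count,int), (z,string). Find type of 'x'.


Lookup 'x' → type string


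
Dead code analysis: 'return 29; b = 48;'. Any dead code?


statement follows a return and is unreachable
Dead: 'b = 48'


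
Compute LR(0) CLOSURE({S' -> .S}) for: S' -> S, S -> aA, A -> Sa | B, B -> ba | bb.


Start: S' -> .S
For each item with dot before a nonterminal B, add B -> .γ for every B-production
Closure: [S' -> .S, S -> .aA]


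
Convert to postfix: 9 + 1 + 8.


Left to right (same or higher precedence on left)
Postfix: 9 1 + 8 +


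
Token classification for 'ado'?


Pattern: letter/underscore followed by alphanumerics, not a keyword
Type: IDENTIFIER


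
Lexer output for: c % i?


Scan left to right, longest-match per lexeme
Tokens: ID(c), OP(%), ID(i)


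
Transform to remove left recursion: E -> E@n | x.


Left-recursive alternatives: E@n; non-recursive: x
Introduce E': E -> xE', E' -> @nE' | ε


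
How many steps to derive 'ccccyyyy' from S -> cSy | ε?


Derivation: S => cSy => ccSyy => cccSyyy => ccccSyyyy => ccccyyyy
Steps: 5


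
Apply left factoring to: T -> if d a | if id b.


Common prefix: 'if'
Factored: T -> if T', T' -> d a | id b


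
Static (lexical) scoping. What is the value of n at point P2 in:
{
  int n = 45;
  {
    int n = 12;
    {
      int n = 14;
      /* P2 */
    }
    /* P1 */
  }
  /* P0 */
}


n declared in the same block as P2
n = 14


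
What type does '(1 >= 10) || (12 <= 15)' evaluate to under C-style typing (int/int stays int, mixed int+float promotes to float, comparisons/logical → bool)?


Operand types: bool || bool
Rule: logical operators take bool operands and yield bool
Result type: bool


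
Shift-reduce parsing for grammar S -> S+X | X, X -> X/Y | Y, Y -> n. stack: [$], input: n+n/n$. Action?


no handle on stack; shift 'n'
Action: shift


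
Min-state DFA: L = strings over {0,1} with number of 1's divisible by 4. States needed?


Track (count of 1) mod 4: states 0..3, accept at 0
Minimal DFA: 4 states


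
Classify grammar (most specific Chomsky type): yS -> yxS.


LHS has context (more than one symbol) and |LHS| ≤ |RHS|
Classification: Type 1 (Context-Sensitive)


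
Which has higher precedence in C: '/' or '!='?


'/' is multiplicative (level 10); '!=' is equality (level 6)
Higher level binds tighter
'/' has higher precedence than '!='


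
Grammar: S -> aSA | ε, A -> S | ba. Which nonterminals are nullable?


A nonterminal is nullable iff some alternative derives ε (directly, or every symbol in it is nullable)
Nullable: {A, S}


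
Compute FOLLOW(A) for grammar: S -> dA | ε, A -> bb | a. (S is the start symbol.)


$ ∈ FOLLOW(S). For each A -> αBβ: add FIRST(β)\{ε} to FOLLOW(B); if β nullable, add FOLLOW(A).
FOLLOW(A) = {$}


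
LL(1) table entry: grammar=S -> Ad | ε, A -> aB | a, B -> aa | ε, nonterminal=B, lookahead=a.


For [B, a]: 'a' ∈ FIRST(aa)
Entry: B -> aa


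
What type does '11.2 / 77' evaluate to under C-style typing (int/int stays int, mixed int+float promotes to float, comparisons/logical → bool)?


Operand types: float / int
Rule: mixed int/float promotes to float; int/int stays int
Result type: float


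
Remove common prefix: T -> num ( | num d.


Common prefix: 'num'
Factored: T -> num T', T' -> ( | d


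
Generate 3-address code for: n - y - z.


Break into single-operator statements:
t1 = n - y
t2 = t1 - z


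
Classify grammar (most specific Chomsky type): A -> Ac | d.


Left-linear: every RHS is a terminal or one nonterminal followed by a terminal
Classification: Type 3 (Regular)


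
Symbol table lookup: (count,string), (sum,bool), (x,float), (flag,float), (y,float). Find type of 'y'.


Lookup 'y' → type float


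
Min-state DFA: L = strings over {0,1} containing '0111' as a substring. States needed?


KMP-style automaton: 4 progress states + 1 absorbing accept = 5
Minimal DFA: 5 states


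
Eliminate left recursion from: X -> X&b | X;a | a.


Left-recursive alternatives: X&b, X;a; non-recursive: a
Introduce X': X -> aX', X' -> &bX' | ;aX' | ε


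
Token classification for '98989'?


Pattern: digits only
Type: INTEGER_LITERAL


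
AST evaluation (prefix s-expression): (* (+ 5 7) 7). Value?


Evaluate inner: (+ 5 7) = 12
Evaluate root: (* 12 7) = 84
Result: 84


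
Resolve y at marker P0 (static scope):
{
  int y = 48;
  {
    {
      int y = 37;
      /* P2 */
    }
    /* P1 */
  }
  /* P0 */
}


y declared in the same block as P0
y = 48


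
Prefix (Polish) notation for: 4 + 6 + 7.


left-to-right (same/higher precedence on left): tree is (+ (+ 4 6) 7)
Prefix: + + 4 6 7


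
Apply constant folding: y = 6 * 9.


6 * 9 = 54 at compile time
Optimized: y = 54


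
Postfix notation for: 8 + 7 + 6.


Left to right (same or higher precedence on left)
Postfix: 8 7 + 6 +


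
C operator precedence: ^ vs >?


'>' is relational (level 7); '^' is bitwise XOR (level 4)
Higher level binds tighter
'>' has higher precedence than '^'


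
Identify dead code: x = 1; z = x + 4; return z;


x is read by z's definition; z is returned
No dead code


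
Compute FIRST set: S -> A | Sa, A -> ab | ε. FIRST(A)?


Per alternative of A: FIRST(ab) = {a}; FIRST(ε) = {ε}
FIRST(A) = {a, ε}


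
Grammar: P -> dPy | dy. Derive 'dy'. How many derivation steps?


Derivation: P => dy
Steps: 1


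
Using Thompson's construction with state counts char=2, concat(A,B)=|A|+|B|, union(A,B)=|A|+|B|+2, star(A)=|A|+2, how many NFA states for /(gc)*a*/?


Syntax tree has 3 char leaf(s), 0 union(s), 2 star(s)
chars contribute 3×2 = 6; each union adds +2; each star adds +2
Total: 6 + 0 + 4 = 10 states


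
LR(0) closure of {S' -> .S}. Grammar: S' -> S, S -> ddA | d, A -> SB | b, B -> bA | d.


Start: S' -> .S
For each item with dot before a nonterminal B, add B -> .γ for every B-production
Closure: [S' -> .S, S -> .ddA, S -> .d]


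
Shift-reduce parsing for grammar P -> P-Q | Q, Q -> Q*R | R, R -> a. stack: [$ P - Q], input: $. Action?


handle 'P-Q' on top; lookahead ∈ FOLLOW(P) = {-, $}
Action: reduce (P -> P-Q)


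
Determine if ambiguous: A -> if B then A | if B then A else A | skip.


dangling else: 'if B then if B then skip else skip' parses two ways
Ambiguous


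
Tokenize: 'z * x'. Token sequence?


Scan left to right, longest-match per lexeme
Tokens: ID(z), OP(*), ID(x)


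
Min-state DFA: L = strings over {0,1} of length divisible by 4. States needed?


Track length mod 4: states 0..3, accept at 0
Minimal DFA: 4 states


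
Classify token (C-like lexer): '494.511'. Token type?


Pattern: digits with a decimal point
Type: FLOAT_LITERAL


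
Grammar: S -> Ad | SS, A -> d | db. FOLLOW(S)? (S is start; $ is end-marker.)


$ ∈ FOLLOW(S). For each A -> αBβ: add FIRST(β)\{ε} to FOLLOW(B); if β nullable, add FOLLOW(A).
FOLLOW(S) = {$, d}


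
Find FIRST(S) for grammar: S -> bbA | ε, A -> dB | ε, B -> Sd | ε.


Per alternative of S: FIRST(bbA) = {b}; FIRST(ε) = {ε}
FIRST(S) = {b, ε}


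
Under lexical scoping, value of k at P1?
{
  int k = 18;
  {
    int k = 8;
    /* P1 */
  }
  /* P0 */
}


k declared in the same block as P1
k = 8


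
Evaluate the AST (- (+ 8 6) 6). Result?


Evaluate inner: (+ 8 6) = 14
Evaluate root: (- 14 6) = 8
Result: 8


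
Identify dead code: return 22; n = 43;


statement follows a return and is unreachable
Dead: 'n = 43'


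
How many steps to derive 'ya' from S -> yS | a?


Derivation: S => yS => ya
Steps: 2


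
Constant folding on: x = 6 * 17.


6 * 17 = 102 at compile time
Optimized: x = 102


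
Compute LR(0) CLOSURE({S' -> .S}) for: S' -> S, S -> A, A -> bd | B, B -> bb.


Start: S' -> .S
For each item with dot before a nonterminal B, add B -> .γ for every B-production
Closure: [S' -> .S, S -> .A, A -> .bd, A -> .B, B -> .bb]


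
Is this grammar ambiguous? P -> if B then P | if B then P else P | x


dangling else: 'if B then if B then x else x' parses two ways
Ambiguous


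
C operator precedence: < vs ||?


'<' is relational (level 7); '||' is logical OR (level 1)
Higher level binds tighter
'<' has higher precedence than '||'


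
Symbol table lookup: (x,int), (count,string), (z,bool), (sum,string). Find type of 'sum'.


Lookup 'sum' → type string


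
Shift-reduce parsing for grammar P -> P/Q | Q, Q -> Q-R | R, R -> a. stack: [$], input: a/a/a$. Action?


no handle on stack; shift 'a'
Action: shift


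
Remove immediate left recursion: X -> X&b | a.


Left-recursive alternatives: X&b; non-recursive: a
Introduce X': X -> aX', X' -> &bX' | ε


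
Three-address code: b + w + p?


Break into single-operator statements:
t1 = b + w
t2 = t1 + p


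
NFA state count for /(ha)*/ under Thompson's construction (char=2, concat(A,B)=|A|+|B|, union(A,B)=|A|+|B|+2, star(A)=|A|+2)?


Syntax tree has 2 char leaf(s), 0 union(s), 1 star(s)
chars contribute 2×2 = 4; each union adds +2; each star adds +2
Total: 4 + 0 + 2 = 6 states


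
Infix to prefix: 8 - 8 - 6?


left-to-right (same/higher precedence on left): tree is (- (- 8 8) 6)
Prefix: - - 8 8 6


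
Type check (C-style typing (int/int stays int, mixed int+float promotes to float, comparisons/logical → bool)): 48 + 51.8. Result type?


Operand types: int + float
Rule: mixed int/float promotes to float; int/int stays int
Result type: float


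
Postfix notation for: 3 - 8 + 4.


Left to right (same or higher precedence on left)
Postfix: 3 8 - 4 +


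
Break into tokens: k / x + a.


Scan left to right, longest-match per lexeme
Tokens: ID(k), OP(/), ID(x), OP(+), ID(a)


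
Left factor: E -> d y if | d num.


Common prefix: 'd'
Factored: E -> d E', E' -> y if | num


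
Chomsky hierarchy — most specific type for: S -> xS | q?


Right-linear: every RHS is a terminal or a terminal followed by one nonterminal
Classification: Type 3 (Regular)


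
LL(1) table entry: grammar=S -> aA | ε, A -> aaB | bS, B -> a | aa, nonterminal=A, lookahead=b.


For [A, b]: 'b' ∈ FIRST(bS)
Entry: A -> bS


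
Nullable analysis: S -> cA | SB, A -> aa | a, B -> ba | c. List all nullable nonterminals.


A nonterminal is nullable iff some alternative derives ε (directly, or every symbol in it is nullable)
Nullable: {}


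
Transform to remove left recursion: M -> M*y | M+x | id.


Left-recursive alternatives: M*y, M+x; non-recursive: id
Introduce M': M -> idM', M' -> *yM' | +xM' | ε
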